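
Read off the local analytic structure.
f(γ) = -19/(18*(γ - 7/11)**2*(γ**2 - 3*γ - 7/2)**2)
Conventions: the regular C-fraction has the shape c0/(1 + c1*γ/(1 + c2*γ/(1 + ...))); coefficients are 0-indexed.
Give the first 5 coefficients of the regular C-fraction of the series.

The regular C-fraction coefficients are [-4598/21609, -10/7, -27/14, 5861/1890, -3767528/5538645].

Taylor coefficients (expand at 0): a_0 = -4598/21609, a_1 = -45980/151263, a_2 = -1080530/1058841, a_3 = -1324224/823543, a_4 = -191759590/51883209.
c0 = a_0 = -4598/21609. Peel one level at a time: if S = 1 + c*γ/S' with S'(0) = 1, then c is the γ-coefficient of S and S' = c*γ/(S - 1).
S_1 = c0/f = 1 + (-10/7)*γ + (-135/49)*γ^2 + ...; c1 = -10/7.
S_2 = c1*γ/(S_1 - 1) = 1 + (-27/14)*γ + (5861/980)*γ^2 + ...; c2 = -27/14.
S_3 = c2*γ/(S_2 - 1) = 1 + (5861/1890)*γ + (1883764/893025)*γ^2 + ...; c3 = 5861/1890.
S_4 = c3*γ/(S_3 - 1) = 1 + (-3767528/5538645)*γ + ...; c4 = -3767528/5538645.


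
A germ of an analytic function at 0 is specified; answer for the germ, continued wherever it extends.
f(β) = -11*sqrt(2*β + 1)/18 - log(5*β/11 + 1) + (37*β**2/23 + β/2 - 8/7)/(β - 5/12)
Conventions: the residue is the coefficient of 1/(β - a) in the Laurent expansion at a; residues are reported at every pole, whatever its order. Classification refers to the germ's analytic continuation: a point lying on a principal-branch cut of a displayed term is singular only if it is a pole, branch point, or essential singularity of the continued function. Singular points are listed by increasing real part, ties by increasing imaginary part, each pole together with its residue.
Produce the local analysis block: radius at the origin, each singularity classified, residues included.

Denominator factor (β - 5/12): pole of order 1 at 5/12, modulus 5/12.
Branch term (-11/18)*sqrt(1 - β/(-1/2)): its argument vanishes at β = -1/2, a square-root branch point, modulus 1/2.
Branch term (-1)*log(1 - β/(-11/5)): its argument vanishes at β = -11/5, a logarithmic branch point, modulus 11/5.
The radius of convergence is the smallest modulus among the singular points: 5/12.
The branch terms are analytic at 5/12 and contribute nothing to the residue; only the rational part matters.
At the order-1 pole 5/12 set g(β) = (β - (5/12))*(rational part) = 37*β**2/23 + β/2 - 8/7.
Simple pole: residue = g(a) at a = 5/12, which is -15191/23184.
List the singular points by increasing real part (a conjugate pair: the negative imaginary part first).

Radius of convergence at 0: 5/12.
At -11/5: a logarithmic branch point.
At -1/2: an algebraic (square-root) branch point.
At 5/12: a pole of order 1; residue -15191/23184.


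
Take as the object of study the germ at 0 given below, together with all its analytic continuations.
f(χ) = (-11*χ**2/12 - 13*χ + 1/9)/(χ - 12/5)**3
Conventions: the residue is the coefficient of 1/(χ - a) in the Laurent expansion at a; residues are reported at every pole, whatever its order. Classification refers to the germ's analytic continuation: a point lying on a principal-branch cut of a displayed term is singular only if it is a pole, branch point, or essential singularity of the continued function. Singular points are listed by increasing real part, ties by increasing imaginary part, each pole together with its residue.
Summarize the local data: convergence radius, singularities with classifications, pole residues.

Radius of convergence at 0: 12/5.
At 12/5: a pole of order 3; residue -11/12.

Denominator factor (χ - 12/5)^3: pole of order 3 at 12/5, modulus 12/5.
The radius of convergence is the smallest modulus among the singular points: 12/5.
At the order-3 pole 12/5 set g(χ) = (χ - (12/5))^3*f(χ) = -11*χ**2/12 - 13*χ + 1/9.
Order-3 pole: residue = g''(a)/2; g''(12/5) = -11/6, so the residue is -11/12.


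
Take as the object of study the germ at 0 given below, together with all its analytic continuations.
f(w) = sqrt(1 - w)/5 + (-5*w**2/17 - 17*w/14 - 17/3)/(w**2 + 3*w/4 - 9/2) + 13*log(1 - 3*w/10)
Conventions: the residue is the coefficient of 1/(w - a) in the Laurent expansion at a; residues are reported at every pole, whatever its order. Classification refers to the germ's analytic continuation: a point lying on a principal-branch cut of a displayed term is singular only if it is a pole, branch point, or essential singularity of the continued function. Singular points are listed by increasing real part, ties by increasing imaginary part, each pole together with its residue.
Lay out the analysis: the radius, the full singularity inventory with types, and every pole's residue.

Radius of convergence at 0: 1.
At -3/8 - (3/8)*sqrt(33): a pole of order 1; residue -473/952 + (4447/16632)*sqrt(33).
At 1: an algebraic (square-root) branch point.
At -3/8 + (3/8)*sqrt(33): a pole of order 1; residue -473/952 - (4447/16632)*sqrt(33).
At 10/3: a logarithmic branch point.

Denominator factor (w**2 + 3*w/4 - 9/2): discriminant 297/16, real irrational roots -3/8 + (3/8)*sqrt(33) and -3/8 - (3/8)*sqrt(33); poles of order 1, moduli -3/8 + (3/8)*sqrt(33) and 3/8 + (3/8)*sqrt(33).
Branch term (1/5)*sqrt(1 - w/(1)): its argument vanishes at w = 1, a square-root branch point, modulus 1.
Branch term (13)*log(1 - w/(10/3)): its argument vanishes at w = 10/3, a logarithmic branch point, modulus 10/3.
The radius of convergence is the smallest modulus among the singular points: 1.
The branch terms are analytic at -3/8 - (3/8)*sqrt(33) and contribute nothing to the residue; only the rational part matters.
The factor w**2 + 3*w/4 - 9/2 splits as (w - a)(w - a') with a = -3/8 - (3/8)*sqrt(33), a' = -3/8 + (3/8)*sqrt(33). At the order-1 pole a set g(w) = (w - a)*(rational part) = [-5*w**2/17 - 17*w/14 - 17/3] / (w - a').
Simple pole: residue = g(a) at a = -3/8 - (3/8)*sqrt(33), which is -473/952 + (4447/16632)*sqrt(33).
The branch terms are analytic at -3/8 + (3/8)*sqrt(33) and contribute nothing to the residue; only the rational part matters.
The factor w**2 + 3*w/4 - 9/2 splits as (w - a)(w - a') with a = -3/8 + (3/8)*sqrt(33), a' = -3/8 - (3/8)*sqrt(33). At the order-1 pole a set g(w) = (w - a)*(rational part) = [-5*w**2/17 - 17*w/14 - 17/3] / (w - a').
Simple pole: residue = g(a) at a = -3/8 + (3/8)*sqrt(33), which is -473/952 - (4447/16632)*sqrt(33).
List the singular points by increasing real part (a conjugate pair: the negative imaginary part first).


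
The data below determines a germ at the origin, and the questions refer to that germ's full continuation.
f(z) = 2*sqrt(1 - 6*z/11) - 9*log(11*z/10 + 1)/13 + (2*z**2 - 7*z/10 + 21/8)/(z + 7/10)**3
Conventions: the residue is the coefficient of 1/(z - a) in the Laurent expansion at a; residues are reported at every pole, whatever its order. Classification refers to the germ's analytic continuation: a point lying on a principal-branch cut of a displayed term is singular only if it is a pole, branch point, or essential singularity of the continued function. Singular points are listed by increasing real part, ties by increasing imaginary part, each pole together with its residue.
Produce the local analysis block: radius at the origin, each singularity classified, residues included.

Denominator factor (z + 7/10)^3: pole of order 3 at -7/10, modulus 7/10.
Branch term (2)*sqrt(1 - z/(11/6)): its argument vanishes at z = 11/6, a square-root branch point, modulus 11/6.
Branch term (-9/13)*log(1 - z/(-10/11)): its argument vanishes at z = -10/11, a logarithmic branch point, modulus 10/11.
The radius of convergence is the smallest modulus among the singular points: 7/10.
The branch terms are analytic at -7/10 and contribute nothing to the residue; only the rational part matters.
At the order-3 pole -7/10 set g(z) = (z - (-7/10))^3*(rational part) = 2*z**2 - 7*z/10 + 21/8.
Order-3 pole: residue = g''(a)/2; g''(-7/10) = 4, so the residue is 2.
List the singular points by increasing real part (a conjugate pair: the negative imaginary part first).

Radius of convergence at 0: 7/10.
At -10/11: a logarithmic branch point.
At -7/10: a pole of order 3; residue 2.
At 11/6: an algebraic (square-root) branch point.


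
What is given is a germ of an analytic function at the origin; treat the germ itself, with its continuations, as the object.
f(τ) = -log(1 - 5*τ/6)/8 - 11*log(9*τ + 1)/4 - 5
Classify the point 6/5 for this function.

The point is a logarithmic branch point.

The term (-1/8)*log(1 - τ/(6/5)) has argument 1 - 6/5/(6/5) = 0 at 6/5: a logarithmic (infinitely-sheeted) branch point; the remaining terms are analytic or single-valued there.


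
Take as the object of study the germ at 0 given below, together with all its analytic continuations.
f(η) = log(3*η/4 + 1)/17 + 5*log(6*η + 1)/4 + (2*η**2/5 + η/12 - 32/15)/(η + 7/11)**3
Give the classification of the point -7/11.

The point is a pole of order 3.

The denominator factor η + 7/11 vanishes at -7/11 and appears to the power 3; the numerator there equals -4899/2420, nonzero, and no other factor vanishes.
The branch terms are analytic at this point.
Hence a pole whose order is the multiplicity, 3.


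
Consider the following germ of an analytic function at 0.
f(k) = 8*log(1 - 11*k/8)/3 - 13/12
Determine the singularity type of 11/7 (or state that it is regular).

There is no denominator, hence no pole anywhere.
Branch term log(1 - k/(8/11)): argument at 11/7 is -65/56, nonzero, so 11/7 is not its branch point (a point on a principal cut is still regular for the continued germ).
So the germ continues analytically to 11/7.

The point is a regular point.


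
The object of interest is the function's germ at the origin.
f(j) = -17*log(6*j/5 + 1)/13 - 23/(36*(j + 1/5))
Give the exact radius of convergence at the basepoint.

The radius of convergence is 1/5.

Denominator factor (j + 1/5): pole of order 1 at -1/5, modulus 1/5.
Branch term (-17/13)*log(1 - j/(-5/6)): its argument vanishes at j = -5/6, a logarithmic branch point, modulus 5/6.
The radius of convergence is the smallest modulus among the singular points: 1/5.


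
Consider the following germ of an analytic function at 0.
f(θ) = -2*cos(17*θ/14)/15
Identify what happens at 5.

There is no denominator, hence no pole anywhere.
The factor cos(17*θ/14) is entire.
So the germ continues analytically to 5.

The point is a regular point.


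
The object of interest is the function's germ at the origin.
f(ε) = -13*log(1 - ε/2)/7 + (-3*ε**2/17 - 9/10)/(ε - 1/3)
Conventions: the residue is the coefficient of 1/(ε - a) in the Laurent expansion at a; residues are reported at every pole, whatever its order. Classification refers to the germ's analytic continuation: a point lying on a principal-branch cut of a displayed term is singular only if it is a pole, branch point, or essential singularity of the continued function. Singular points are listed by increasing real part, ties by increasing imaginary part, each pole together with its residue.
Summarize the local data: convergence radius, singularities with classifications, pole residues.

Denominator factor (ε - 1/3): pole of order 1 at 1/3, modulus 1/3.
Branch term (-13/7)*log(1 - ε/(2)): its argument vanishes at ε = 2, a logarithmic branch point, modulus 2.
The radius of convergence is the smallest modulus among the singular points: 1/3.
The branch term is analytic at 1/3 and contributes nothing to the residue; only the rational part matters.
At the order-1 pole 1/3 set g(ε) = (ε - (1/3))*(rational part) = -3*ε**2/17 - 9/10.
Simple pole: residue = g(a) at a = 1/3, which is -469/510.
List the singular points by increasing real part (a conjugate pair: the negative imaginary part first).

Radius of convergence at 0: 1/3.
At 1/3: a pole of order 1; residue -469/510.
At 2: a logarithmic branch point.


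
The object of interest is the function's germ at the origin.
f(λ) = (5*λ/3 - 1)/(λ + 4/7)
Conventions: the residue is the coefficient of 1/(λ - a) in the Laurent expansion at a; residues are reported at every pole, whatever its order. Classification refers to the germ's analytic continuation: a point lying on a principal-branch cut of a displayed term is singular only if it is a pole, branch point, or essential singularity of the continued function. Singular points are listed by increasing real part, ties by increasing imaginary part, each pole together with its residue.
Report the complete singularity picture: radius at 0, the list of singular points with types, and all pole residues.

Denominator factor (λ + 4/7): pole of order 1 at -4/7, modulus 4/7.
The radius of convergence is the smallest modulus among the singular points: 4/7.
At the order-1 pole -4/7 set g(λ) = (λ - (-4/7))*f(λ) = 5*λ/3 - 1.
Simple pole: residue = g(a) at a = -4/7, which is -41/21.

Radius of convergence at 0: 4/7.
At -4/7: a pole of order 1; residue -41/21.


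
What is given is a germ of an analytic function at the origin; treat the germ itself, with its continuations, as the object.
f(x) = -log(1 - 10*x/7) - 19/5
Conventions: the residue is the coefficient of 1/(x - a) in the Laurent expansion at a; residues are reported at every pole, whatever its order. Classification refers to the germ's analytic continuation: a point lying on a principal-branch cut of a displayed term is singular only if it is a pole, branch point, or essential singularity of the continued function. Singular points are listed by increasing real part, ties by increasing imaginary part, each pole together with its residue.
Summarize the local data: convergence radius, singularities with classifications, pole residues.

Branch term (-1)*log(1 - x/(7/10)): its argument vanishes at x = 7/10, a logarithmic branch point, modulus 7/10.
The radius of convergence is the smallest modulus among the singular points: 7/10.

Radius of convergence at 0: 7/10.
At 7/10: a logarithmic branch point.


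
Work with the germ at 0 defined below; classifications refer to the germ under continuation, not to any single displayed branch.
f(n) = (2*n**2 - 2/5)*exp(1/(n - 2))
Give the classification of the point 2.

The exponent 1/(n - (2)) has a pole at 2, so exp(1/(n - (2))) takes every nonzero value near it: an essential singularity (not a pole of any order).

The point is an essential singularity.


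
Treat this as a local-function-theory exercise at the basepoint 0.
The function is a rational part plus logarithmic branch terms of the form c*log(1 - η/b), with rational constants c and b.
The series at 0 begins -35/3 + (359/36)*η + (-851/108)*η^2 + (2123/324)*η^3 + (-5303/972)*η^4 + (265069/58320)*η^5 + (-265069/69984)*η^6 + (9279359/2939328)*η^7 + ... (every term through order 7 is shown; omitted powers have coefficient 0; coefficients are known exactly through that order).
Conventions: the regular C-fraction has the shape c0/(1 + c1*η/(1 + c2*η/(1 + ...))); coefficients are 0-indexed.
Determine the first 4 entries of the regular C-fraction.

The regular C-fraction coefficients are [-35/3, 359/420, -3247/50260, -1771280/3497019].

Taylor coefficients (read off): a_0 = -35/3, a_1 = 359/36, a_2 = -851/108, a_3 = 2123/324.
c0 = a_0 = -35/3. Peel one level at a time: if S = 1 + c*η/S' with S'(0) = 1, then c is the η-coefficient of S and S' = c*η/(S - 1).
S_1 = c0/f = 1 + (359/420)*η + (3247/58800)*η^2 + ...; c1 = 359/420.
S_2 = c1*η/(S_1 - 1) = 1 + (-3247/50260)*η + (-12652/386643)*η^2 + ...; c2 = -3247/50260.
S_3 = c2*η/(S_2 - 1) = 1 + (-1771280/3497019)*η + ...; c3 = -1771280/3497019.


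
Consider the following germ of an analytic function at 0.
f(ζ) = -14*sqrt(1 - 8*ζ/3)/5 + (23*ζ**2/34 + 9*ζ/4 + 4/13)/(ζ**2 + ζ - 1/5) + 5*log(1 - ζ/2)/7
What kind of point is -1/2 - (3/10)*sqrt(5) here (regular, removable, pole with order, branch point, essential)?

The denominator factor ζ**2 + ζ - 1/5 vanishes at -1/2 - (3/10)*sqrt(5) and appears to the power 1; the numerator there equals -3039/8840 - (321/680)*sqrt(5), nonzero, and no other factor vanishes.
The branch terms are analytic at this point.
Hence a pole whose order is the multiplicity, 1.

The point is a pole of order 1.


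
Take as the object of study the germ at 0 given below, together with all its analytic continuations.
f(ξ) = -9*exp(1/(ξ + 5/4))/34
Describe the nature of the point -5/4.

The exponent 1/(ξ - (-5/4)) has a pole at -5/4, so exp(1/(ξ - (-5/4))) takes every nonzero value near it: an essential singularity (not a pole of any order).

The point is an essential singularity.


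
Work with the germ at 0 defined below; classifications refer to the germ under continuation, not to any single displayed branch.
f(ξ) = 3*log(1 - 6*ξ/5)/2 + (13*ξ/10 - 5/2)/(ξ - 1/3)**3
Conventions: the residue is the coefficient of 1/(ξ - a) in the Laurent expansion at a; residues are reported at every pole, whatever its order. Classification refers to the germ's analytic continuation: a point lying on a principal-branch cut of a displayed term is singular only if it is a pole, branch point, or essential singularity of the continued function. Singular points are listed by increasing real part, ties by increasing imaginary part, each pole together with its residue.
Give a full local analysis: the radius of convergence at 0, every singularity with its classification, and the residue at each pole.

Denominator factor (ξ - 1/3)^3: pole of order 3 at 1/3, modulus 1/3.
Branch term (3/2)*log(1 - ξ/(5/6)): its argument vanishes at ξ = 5/6, a logarithmic branch point, modulus 5/6.
The radius of convergence is the smallest modulus among the singular points: 1/3.
The branch term is analytic at 1/3 and contributes nothing to the residue; only the rational part matters.
At the order-3 pole 1/3 set g(ξ) = (ξ - (1/3))^3*(rational part) = 13*ξ/10 - 5/2.
Order-3 pole: residue = g''(a)/2; g''(1/3) = 0, so the residue is 0.
List the singular points by increasing real part (a conjugate pair: the negative imaginary part first).

Radius of convergence at 0: 1/3.
At 1/3: a pole of order 3; residue 0.
At 5/6: a logarithmic branch point.


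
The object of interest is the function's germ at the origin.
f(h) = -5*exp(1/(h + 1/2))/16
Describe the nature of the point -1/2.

The exponent 1/(h - (-1/2)) has a pole at -1/2, so exp(1/(h - (-1/2))) takes every nonzero value near it: an essential singularity (not a pole of any order).

The point is an essential singularity.


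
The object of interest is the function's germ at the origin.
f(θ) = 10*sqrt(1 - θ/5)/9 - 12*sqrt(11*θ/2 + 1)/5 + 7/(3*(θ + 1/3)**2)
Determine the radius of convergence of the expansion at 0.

The radius of convergence is 2/11.

Denominator factor (θ + 1/3)^2: pole of order 2 at -1/3, modulus 1/3.
Branch term (10/9)*sqrt(1 - θ/(5)): its argument vanishes at θ = 5, a square-root branch point, modulus 5.
Branch term (-12/5)*sqrt(1 - θ/(-2/11)): its argument vanishes at θ = -2/11, a square-root branch point, modulus 2/11.
The radius of convergence is the smallest modulus among the singular points: 2/11.


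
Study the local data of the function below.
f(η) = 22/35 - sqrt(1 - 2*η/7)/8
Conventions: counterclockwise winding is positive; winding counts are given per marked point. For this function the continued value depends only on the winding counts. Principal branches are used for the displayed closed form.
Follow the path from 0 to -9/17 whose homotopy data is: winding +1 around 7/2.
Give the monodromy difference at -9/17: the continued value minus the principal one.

Continued minus principal equals (1/476)*sqrt(16303).

The rational part is single-valued and drops out of the difference; each branch term changes only by its own monodromy.
(-1/8)*sqrt(1 - η/(7/2)): winding +1 is odd, the square root flips sign, contributing -2*(-1/8)*sqrt(1 - (-9/17)/(7/2)) = -2*(-1/8)*sqrt(137/119) = (1/476)*sqrt(16303).
Summing the contributions at η = -9/17 gives (1/476)*sqrt(16303).


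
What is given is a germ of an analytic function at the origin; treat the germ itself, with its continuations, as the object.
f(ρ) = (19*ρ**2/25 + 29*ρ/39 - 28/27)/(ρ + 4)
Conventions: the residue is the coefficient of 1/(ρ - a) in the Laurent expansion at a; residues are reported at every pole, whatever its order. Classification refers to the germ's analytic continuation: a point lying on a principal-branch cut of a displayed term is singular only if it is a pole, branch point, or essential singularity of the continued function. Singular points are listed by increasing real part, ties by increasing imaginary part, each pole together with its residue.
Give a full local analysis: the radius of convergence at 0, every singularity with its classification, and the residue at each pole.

Denominator factor (ρ + 4): pole of order 1 at -4, modulus 4.
The radius of convergence is the smallest modulus among the singular points: 4.
At the order-1 pole -4 set g(ρ) = (ρ - (-4))*f(ρ) = 19*ρ**2/25 + 29*ρ/39 - 28/27.
Simple pole: residue = g(a) at a = -4, which is 71504/8775.

Radius of convergence at 0: 4.
At -4: a pole of order 1; residue 71504/8775.


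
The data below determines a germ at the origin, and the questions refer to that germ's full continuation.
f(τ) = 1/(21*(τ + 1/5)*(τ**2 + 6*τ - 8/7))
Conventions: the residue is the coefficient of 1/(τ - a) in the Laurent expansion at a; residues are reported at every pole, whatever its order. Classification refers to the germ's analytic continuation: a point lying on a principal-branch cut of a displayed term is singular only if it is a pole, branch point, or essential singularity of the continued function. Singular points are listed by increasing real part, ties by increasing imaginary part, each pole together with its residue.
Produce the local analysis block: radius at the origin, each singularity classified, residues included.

Radius of convergence at 0: -3 + (1/7)*sqrt(497).
At -3 - (1/7)*sqrt(497): a pole of order 1; residue 25/2418 - (35/85839)*sqrt(497).
At -1/5: a pole of order 1; residue -25/1209.
At -3 + (1/7)*sqrt(497): a pole of order 1; residue 25/2418 + (35/85839)*sqrt(497).


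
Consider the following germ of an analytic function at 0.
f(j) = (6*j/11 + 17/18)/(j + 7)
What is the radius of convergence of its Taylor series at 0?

Denominator factor (j + 7): pole of order 1 at -7, modulus 7.
The radius of convergence is the smallest modulus among the singular points: 7.

The radius of convergence is 7.


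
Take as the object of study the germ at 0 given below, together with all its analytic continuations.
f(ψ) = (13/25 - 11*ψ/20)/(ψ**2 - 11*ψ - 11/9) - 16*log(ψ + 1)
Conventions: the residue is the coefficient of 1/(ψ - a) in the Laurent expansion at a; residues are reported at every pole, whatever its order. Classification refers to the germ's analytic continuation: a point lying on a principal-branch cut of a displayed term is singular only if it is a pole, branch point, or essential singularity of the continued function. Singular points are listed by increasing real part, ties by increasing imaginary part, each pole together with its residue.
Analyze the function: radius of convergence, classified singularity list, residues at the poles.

Radius of convergence at 0: -11/2 + (1/6)*sqrt(1133).
At -1: a logarithmic branch point.
At 11/2 - (1/6)*sqrt(1133): a pole of order 1; residue -11/40 + (1503/226600)*sqrt(1133).
At 11/2 + (1/6)*sqrt(1133): a pole of order 1; residue -11/40 - (1503/226600)*sqrt(1133).

Denominator factor (ψ**2 - 11*ψ - 11/9): discriminant 1133/9, real irrational roots 11/2 + (1/6)*sqrt(1133) and 11/2 - (1/6)*sqrt(1133); poles of order 1, moduli 11/2 + (1/6)*sqrt(1133) and -11/2 + (1/6)*sqrt(1133).
Branch term (-16)*log(1 - ψ/(-1)): its argument vanishes at ψ = -1, a logarithmic branch point, modulus 1.
The radius of convergence is the smallest modulus among the singular points: -11/2 + (1/6)*sqrt(1133).
The branch term is analytic at 11/2 - (1/6)*sqrt(1133) and contributes nothing to the residue; only the rational part matters.
The factor ψ**2 - 11*ψ - 11/9 splits as (ψ - a)(ψ - a') with a = 11/2 - (1/6)*sqrt(1133), a' = 11/2 + (1/6)*sqrt(1133). At the order-1 pole a set g(ψ) = (ψ - a)*(rational part) = [13/25 - 11*ψ/20] / (ψ - a').
Simple pole: residue = g(a) at a = 11/2 - (1/6)*sqrt(1133), which is -11/40 + (1503/226600)*sqrt(1133).
The branch term is analytic at 11/2 + (1/6)*sqrt(1133) and contributes nothing to the residue; only the rational part matters.
The factor ψ**2 - 11*ψ - 11/9 splits as (ψ - a)(ψ - a') with a = 11/2 + (1/6)*sqrt(1133), a' = 11/2 - (1/6)*sqrt(1133). At the order-1 pole a set g(ψ) = (ψ - a)*(rational part) = [13/25 - 11*ψ/20] / (ψ - a').
Simple pole: residue = g(a) at a = 11/2 + (1/6)*sqrt(1133), which is -11/40 - (1503/226600)*sqrt(1133).
List the singular points by increasing real part (a conjugate pair: the negative imaginary part first).


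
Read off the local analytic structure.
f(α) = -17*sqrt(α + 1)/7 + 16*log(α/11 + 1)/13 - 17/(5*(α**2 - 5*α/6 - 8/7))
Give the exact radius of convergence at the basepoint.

Denominator factor (α**2 - 5*α/6 - 8/7): discriminant 1327/252, real irrational roots 5/12 + (1/84)*sqrt(9289) and 5/12 - (1/84)*sqrt(9289); poles of order 1, moduli 5/12 + (1/84)*sqrt(9289) and -5/12 + (1/84)*sqrt(9289).
Branch term (16/13)*log(1 - α/(-11)): its argument vanishes at α = -11, a logarithmic branch point, modulus 11.
Branch term (-17/7)*sqrt(1 - α/(-1)): its argument vanishes at α = -1, a square-root branch point, modulus 1.
The radius of convergence is the smallest modulus among the singular points: -5/12 + (1/84)*sqrt(9289).

The radius of convergence is -5/12 + (1/84)*sqrt(9289).


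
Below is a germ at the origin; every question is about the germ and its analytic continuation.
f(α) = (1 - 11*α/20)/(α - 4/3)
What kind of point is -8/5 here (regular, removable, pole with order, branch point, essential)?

The point is a regular point.

Denominator factors: α - 4/3 = -44/15 at α = -8/5 — none vanishes.
So the germ continues analytically to -8/5.


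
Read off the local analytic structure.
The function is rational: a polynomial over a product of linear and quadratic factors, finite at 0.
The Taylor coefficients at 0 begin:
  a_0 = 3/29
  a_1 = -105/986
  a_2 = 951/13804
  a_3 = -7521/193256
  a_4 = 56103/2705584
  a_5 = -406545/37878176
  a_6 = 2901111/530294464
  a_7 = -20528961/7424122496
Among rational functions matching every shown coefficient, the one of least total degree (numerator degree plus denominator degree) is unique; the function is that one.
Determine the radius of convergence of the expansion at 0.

No rational of total degree below 3 reproduces all 8 coefficients; solving the [1/2] Pade equations on them gives f(λ) = (21/29 - 3*λ/17)/((λ + 2)*(λ + 7/2)), whose expansion matches every shown term.
Denominator factor (λ + 7/2): pole of order 1 at -7/2, modulus 7/2.
Denominator factor (λ + 2): pole of order 1 at -2, modulus 2.
The radius of convergence is the smallest modulus among the singular points: 2.

The radius of convergence is 2.


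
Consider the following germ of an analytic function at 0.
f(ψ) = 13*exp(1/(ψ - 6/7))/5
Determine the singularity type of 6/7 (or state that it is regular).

The point is an essential singularity.

The exponent 1/(ψ - (6/7)) has a pole at 6/7, so exp(1/(ψ - (6/7))) takes every nonzero value near it: an essential singularity (not a pole of any order).


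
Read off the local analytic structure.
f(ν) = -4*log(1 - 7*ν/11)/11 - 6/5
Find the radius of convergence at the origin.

The radius of convergence is 11/7.

Branch term (-4/11)*log(1 - ν/(11/7)): its argument vanishes at ν = 11/7, a logarithmic branch point, modulus 11/7.
The radius of convergence is the smallest modulus among the singular points: 11/7.


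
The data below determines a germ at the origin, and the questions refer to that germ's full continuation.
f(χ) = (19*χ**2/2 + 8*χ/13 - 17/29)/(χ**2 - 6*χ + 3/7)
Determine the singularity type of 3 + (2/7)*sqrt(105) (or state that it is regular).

The point is a pole of order 1.

The denominator factor χ**2 - 6*χ + 3/7 vanishes at 3 + (2/7)*sqrt(105) and appears to the power 1; the numerator there equals 887699/5278 + (214/13)*sqrt(105), nonzero, and no other factor vanishes.
Hence a pole whose order is the multiplicity, 1.


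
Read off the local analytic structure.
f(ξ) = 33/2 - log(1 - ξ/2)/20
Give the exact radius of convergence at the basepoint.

The radius of convergence is 2.

Branch term (-1/20)*log(1 - ξ/(2)): its argument vanishes at ξ = 2, a logarithmic branch point, modulus 2.
The radius of convergence is the smallest modulus among the singular points: 2.


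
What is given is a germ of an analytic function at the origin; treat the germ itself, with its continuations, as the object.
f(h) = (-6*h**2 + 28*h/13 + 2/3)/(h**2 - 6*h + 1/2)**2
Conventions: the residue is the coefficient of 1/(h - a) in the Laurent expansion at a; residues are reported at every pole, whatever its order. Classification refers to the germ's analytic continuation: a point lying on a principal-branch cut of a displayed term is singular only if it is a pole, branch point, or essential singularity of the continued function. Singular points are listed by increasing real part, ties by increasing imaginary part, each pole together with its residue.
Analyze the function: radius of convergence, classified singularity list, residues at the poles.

Radius of convergence at 0: 3 - (1/2)*sqrt(34).
At 3 - (1/2)*sqrt(34): a pole of order 2; residue (161/22542)*sqrt(34).
At 3 + (1/2)*sqrt(34): a pole of order 2; residue -(161/22542)*sqrt(34).

Denominator factor (h**2 - 6*h + 1/2)^2: discriminant 34, real irrational roots 3 + (1/2)*sqrt(34) and 3 - (1/2)*sqrt(34); poles of order 2, moduli 3 + (1/2)*sqrt(34) and 3 - (1/2)*sqrt(34).
The radius of convergence is the smallest modulus among the singular points: 3 - (1/2)*sqrt(34).
The factor h**2 - 6*h + 1/2 splits as (h - a)(h - a') with a = 3 - (1/2)*sqrt(34), a' = 3 + (1/2)*sqrt(34). At the order-2 pole a set g(h) = (h - a)^2*f(h) = [-6*h**2 + 28*h/13 + 2/3] / (h - a')^2.
Order-2 pole: residue = g'(a); g'(3 - (1/2)*sqrt(34)) = (161/22542)*sqrt(34), so the residue is (161/22542)*sqrt(34).
The factor h**2 - 6*h + 1/2 splits as (h - a)(h - a') with a = 3 + (1/2)*sqrt(34), a' = 3 - (1/2)*sqrt(34). At the order-2 pole a set g(h) = (h - a)^2*f(h) = [-6*h**2 + 28*h/13 + 2/3] / (h - a')^2.
Order-2 pole: residue = g'(a); g'(3 + (1/2)*sqrt(34)) = -(161/22542)*sqrt(34), so the residue is -(161/22542)*sqrt(34).
List the singular points by increasing real part (a conjugate pair: the negative imaginary part first).


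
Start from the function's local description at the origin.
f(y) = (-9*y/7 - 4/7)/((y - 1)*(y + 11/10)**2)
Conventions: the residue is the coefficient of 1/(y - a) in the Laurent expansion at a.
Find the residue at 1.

The residue is -1300/3087.

At the order-1 pole 1 set g(y) = (y - (1))*f(y) = (-9*y/7 - 4/7)/(y + 11/10)**2.
Simple pole: residue = g(a) at a = 1, which is -1300/3087.


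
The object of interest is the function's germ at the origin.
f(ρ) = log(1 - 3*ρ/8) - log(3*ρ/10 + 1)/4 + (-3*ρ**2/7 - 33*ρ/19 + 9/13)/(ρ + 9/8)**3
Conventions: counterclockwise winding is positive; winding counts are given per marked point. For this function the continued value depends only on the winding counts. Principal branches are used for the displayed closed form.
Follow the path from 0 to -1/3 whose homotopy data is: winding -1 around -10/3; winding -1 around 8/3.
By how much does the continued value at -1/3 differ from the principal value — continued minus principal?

Continued minus principal equals -(3/2)*pi*i.

The rational part is single-valued and drops out of the difference; each branch term changes only by its own monodromy.
(-1/4)*log(1 - ρ/(-10/3)): each positive loop around -10/3 adds 2*pi*i to the log, so winding -1 contributes (-1/4)*(-1)*2*pi*i = (1/2)*pi*i.
(1)*log(1 - ρ/(8/3)): each positive loop around 8/3 adds 2*pi*i to the log, so winding -1 contributes (1)*(-1)*2*pi*i = -(2)*pi*i.
Summing the contributions at ρ = -1/3 gives -(3/2)*pi*i.


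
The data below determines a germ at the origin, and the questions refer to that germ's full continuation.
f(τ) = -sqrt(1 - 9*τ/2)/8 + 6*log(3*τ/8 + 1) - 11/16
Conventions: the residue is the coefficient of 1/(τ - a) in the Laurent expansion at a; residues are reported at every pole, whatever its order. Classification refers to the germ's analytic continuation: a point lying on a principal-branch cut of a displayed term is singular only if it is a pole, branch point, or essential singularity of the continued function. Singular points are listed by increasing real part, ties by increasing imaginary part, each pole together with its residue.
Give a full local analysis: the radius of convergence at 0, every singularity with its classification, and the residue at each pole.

Branch term (-1/8)*sqrt(1 - τ/(2/9)): its argument vanishes at τ = 2/9, a square-root branch point, modulus 2/9.
Branch term (6)*log(1 - τ/(-8/3)): its argument vanishes at τ = -8/3, a logarithmic branch point, modulus 8/3.
The radius of convergence is the smallest modulus among the singular points: 2/9.
List the singular points by increasing real part (a conjugate pair: the negative imaginary part first).

Radius of convergence at 0: 2/9.
At -8/3: a logarithmic branch point.
At 2/9: an algebraic (square-root) branch point.


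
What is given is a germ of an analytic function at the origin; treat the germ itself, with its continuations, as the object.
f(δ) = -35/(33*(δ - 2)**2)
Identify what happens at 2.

The point is a pole of order 2.

The denominator factor δ - 2 vanishes at 2 and appears to the power 2; the numerator there equals -35/33, nonzero, and no other factor vanishes.
Hence a pole whose order is the multiplicity, 2.


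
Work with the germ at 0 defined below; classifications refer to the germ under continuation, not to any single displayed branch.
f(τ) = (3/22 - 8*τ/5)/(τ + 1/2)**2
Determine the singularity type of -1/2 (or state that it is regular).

The denominator factor τ + 1/2 vanishes at -1/2 and appears to the power 2; the numerator there equals 103/110, nonzero, and no other factor vanishes.
Hence a pole whose order is the multiplicity, 2.

The point is a pole of order 2.


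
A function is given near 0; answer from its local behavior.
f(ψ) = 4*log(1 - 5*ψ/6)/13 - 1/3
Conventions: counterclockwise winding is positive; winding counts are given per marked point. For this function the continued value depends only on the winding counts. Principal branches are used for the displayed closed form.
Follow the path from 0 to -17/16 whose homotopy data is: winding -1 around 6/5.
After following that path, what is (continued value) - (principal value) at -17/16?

The rational part is single-valued and drops out of the difference; each branch term changes only by its own monodromy.
(4/13)*log(1 - ψ/(6/5)): each positive loop around 6/5 adds 2*pi*i to the log, so winding -1 contributes (4/13)*(-1)*2*pi*i = -(8/13)*pi*i.
Summing the contributions at ψ = -17/16 gives -(8/13)*pi*i.

Continued minus principal equals -(8/13)*pi*i.


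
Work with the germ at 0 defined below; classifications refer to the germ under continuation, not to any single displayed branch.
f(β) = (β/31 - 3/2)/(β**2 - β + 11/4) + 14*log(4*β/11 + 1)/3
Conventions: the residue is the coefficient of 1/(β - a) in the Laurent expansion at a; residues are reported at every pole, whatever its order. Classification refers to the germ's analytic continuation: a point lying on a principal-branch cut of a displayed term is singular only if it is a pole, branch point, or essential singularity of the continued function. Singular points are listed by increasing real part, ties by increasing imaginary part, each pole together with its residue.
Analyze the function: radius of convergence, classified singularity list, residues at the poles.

Denominator factor (β**2 - β + 11/4): discriminant -10, complex-conjugate roots (1/2) + ((1/2)*sqrt(10))*i and (1/2) - ((1/2)*sqrt(10))*i; poles of order 1, moduli (1/2)*sqrt(11) and (1/2)*sqrt(11).
Branch term (14/3)*log(1 - β/(-11/4)): its argument vanishes at β = -11/4, a logarithmic branch point, modulus 11/4.
The radius of convergence is the smallest modulus among the singular points: (1/2)*sqrt(11).
The branch term is analytic at (1/2) - ((1/2)*sqrt(10))*i and contributes nothing to the residue; only the rational part matters.
The factor β**2 - β + 11/4 splits as (β - a)(β - a') with a = (1/2) - ((1/2)*sqrt(10))*i, a' = (1/2) + ((1/2)*sqrt(10))*i. At the order-1 pole a set g(β) = (β - a)*(rational part) = [β/31 - 3/2] / (β - a').
Simple pole: residue = g(a) at a = (1/2) - ((1/2)*sqrt(10))*i, which is (1/62) - ((23/155)*sqrt(10))*i.
The branch term is analytic at (1/2) + ((1/2)*sqrt(10))*i and contributes nothing to the residue; only the rational part matters.
The factor β**2 - β + 11/4 splits as (β - a)(β - a') with a = (1/2) + ((1/2)*sqrt(10))*i, a' = (1/2) - ((1/2)*sqrt(10))*i. At the order-1 pole a set g(β) = (β - a)*(rational part) = [β/31 - 3/2] / (β - a').
Simple pole: residue = g(a) at a = (1/2) + ((1/2)*sqrt(10))*i, which is (1/62) + ((23/155)*sqrt(10))*i.
List the singular points by increasing real part (a conjugate pair: the negative imaginary part first).

Radius of convergence at 0: (1/2)*sqrt(11).
At -11/4: a logarithmic branch point.
At (1/2) - ((1/2)*sqrt(10))*i: a pole of order 1; residue (1/62) - ((23/155)*sqrt(10))*i.
At (1/2) + ((1/2)*sqrt(10))*i: a pole of order 1; residue (1/62) + ((23/155)*sqrt(10))*i.


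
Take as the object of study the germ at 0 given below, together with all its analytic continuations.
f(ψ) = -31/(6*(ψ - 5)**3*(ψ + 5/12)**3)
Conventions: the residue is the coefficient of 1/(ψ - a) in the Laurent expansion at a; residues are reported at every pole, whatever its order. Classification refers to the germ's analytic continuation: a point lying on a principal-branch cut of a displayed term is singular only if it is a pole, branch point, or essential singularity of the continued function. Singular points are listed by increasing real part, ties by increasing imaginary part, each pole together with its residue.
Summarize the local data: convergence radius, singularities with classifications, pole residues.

Radius of convergence at 0: 5/12.
At -5/12: a pole of order 3; residue 7713792/1160290625.
At 5: a pole of order 3; residue -7713792/1160290625.

Denominator factor (ψ + 5/12)^3: pole of order 3 at -5/12, modulus 5/12.
Denominator factor (ψ - 5)^3: pole of order 3 at 5, modulus 5.
The radius of convergence is the smallest modulus among the singular points: 5/12.
At the order-3 pole -5/12 set g(ψ) = (ψ - (-5/12))^3*f(ψ) = -31/(6*(ψ - 5)**3).
Order-3 pole: residue = g''(a)/2; g''(-5/12) = 15427584/1160290625, so the residue is 7713792/1160290625.
At the order-3 pole 5 set g(ψ) = (ψ - (5))^3*f(ψ) = -31/(6*(ψ + 5/12)**3).
Order-3 pole: residue = g''(a)/2; g''(5) = -15427584/1160290625, so the residue is -7713792/1160290625.
List the singular points by increasing real part (a conjugate pair: the negative imaginary part first).


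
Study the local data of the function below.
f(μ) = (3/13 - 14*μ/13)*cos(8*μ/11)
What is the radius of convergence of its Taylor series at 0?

The factor cos(8*μ/11) is entire and contributes no finite singular point.
The polynomial part has no poles.
No finite singular points: the Taylor series at 0 converges everywhere.

The radius of convergence is infinite.


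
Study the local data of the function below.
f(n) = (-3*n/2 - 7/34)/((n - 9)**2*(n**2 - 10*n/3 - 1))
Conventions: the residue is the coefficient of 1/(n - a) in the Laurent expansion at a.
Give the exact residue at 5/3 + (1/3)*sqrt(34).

The factor n**2 - 10*n/3 - 1 splits as (n - a)(n - a') with a = 5/3 + (1/3)*sqrt(34), a' = 5/3 - (1/3)*sqrt(34). At the order-1 pole a set g(n) = (n - a)*f(n) = [(-3*n/2 - 7/34)/(n - 9)**2] / (n - a').
Simple pole: residue = g(a) at a = 5/3 + (1/3)*sqrt(34), which is -6427/255000 - (2284/541875)*sqrt(34).

The residue is -6427/255000 - (2284/541875)*sqrt(34).


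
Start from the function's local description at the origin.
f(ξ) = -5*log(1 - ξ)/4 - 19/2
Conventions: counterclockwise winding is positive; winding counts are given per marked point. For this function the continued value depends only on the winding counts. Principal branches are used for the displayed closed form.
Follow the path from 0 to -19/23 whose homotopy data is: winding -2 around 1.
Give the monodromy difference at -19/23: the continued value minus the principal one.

Continued minus principal equals (5)*pi*i.

The rational part is single-valued and drops out of the difference; each branch term changes only by its own monodromy.
(-5/4)*log(1 - ξ/(1)): each positive loop around 1 adds 2*pi*i to the log, so winding -2 contributes (-5/4)*(-2)*2*pi*i = (5)*pi*i.
Summing the contributions at ξ = -19/23 gives (5)*pi*i.
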